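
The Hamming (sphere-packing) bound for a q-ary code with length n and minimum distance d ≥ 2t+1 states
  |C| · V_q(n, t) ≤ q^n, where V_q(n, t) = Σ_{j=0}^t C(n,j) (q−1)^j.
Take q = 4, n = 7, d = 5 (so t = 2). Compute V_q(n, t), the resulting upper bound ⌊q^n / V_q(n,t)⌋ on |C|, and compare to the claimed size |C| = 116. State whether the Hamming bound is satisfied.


V_q(n, t) = 211, q^n = 16384, Hamming bound = 77, |C| = 116 > bound (violated).

Step 1: Compute V_q(n, t) = Σ_{j=0}^2 C(n, j) (q−1)^j.
  j = 0: C(7,0)·(3)^0 = 1·1 = 1.
  j = 1: C(7,1)·(3)^1 = 7·3 = 21.
  j = 2: C(7,2)·(3)^2 = 21·9 = 189.
  V_q(n, t) = 1 + 21 + 189 = 211.
Step 2: q^n = 4^7 = 16384.
Step 3: Hamming bound ⌊q^n / V_q(n,t)⌋ = ⌊16384/211⌋ = 77.
Step 4: Compare |C| = 116 to 77: violated.
The claimed |C| lies above the Hamming bound, so no 4-ary code of length 7 with d ≥ 5 can have 116 codewords.


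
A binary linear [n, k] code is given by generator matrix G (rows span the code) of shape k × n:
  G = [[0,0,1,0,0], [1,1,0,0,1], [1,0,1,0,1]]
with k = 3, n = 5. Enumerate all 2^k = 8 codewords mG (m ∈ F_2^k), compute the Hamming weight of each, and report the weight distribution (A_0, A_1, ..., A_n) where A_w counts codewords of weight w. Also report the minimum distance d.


Weight distribution: A_0 = 1, A_1 = 2, A_2 = 2, A_3 = 2, A_4 = 1. Minimum distance d = 1.

Enumerate all 2^3 = 8 messages m ∈ F_2^3.
For each, compute codeword c = mG in F_2^5, then tally its weight.
  m = 000 → c = 00000, weight = 0.
  m = 100 → c = 00100, weight = 1.
  m = 010 → c = 11001, weight = 3.
  m = 110 → c = 11101, weight = 4.
  m = 001 → c = 10101, weight = 3.
  m = 101 → c = 10001, weight = 2.
  m = 011 → c = 01100, weight = 2.
  m = 111 → c = 01000, weight = 1.
Tally weights:
  weight 0: 1 codewords.
  weight 1: 2 codewords.
  weight 2: 2 codewords.
  weight 3: 2 codewords.
  weight 4: 1 codewords.
Minimum distance d = smallest w > 0 with A_w > 0 = 1.
Sanity: Σ A_w = 8 = 2^3 = 8 ✓.


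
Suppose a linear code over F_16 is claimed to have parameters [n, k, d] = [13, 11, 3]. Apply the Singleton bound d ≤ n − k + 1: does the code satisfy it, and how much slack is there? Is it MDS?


Singleton RHS = n − k + 1 = 3, slack = 0, bound satisfied, MDS.

Singleton bound: d ≤ n − k + 1.
Here n = 13, k = 11, so n − k + 1 = 3.
Given d = 3, check d ≤ 3: YES.
Slack = (n − k + 1) − d = 0.
The code is MDS (slack = 0).
Description: the claimed parameters are [13, 11, 3]_16; such a code would be MDS (meets Singleton bound).


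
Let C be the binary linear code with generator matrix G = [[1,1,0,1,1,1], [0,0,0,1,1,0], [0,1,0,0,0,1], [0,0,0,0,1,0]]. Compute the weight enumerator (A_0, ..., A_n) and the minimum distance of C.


Weight distribution: A_0 = 1, A_1 = 3, A_2 = 4, A_3 = 4, A_4 = 3, A_5 = 1. Minimum distance d = 1.

Enumerate all 2^4 = 16 messages m ∈ F_2^4.
For each, compute codeword c = mG in F_2^6, then tally its weight.
  m = 0000 → c = 000000, weight = 0.
  m = 1000 → c = 110111, weight = 5.
  m = 0100 → c = 000110, weight = 2.
  m = 1100 → c = 110001, weight = 3.
  m = 0010 → c = 010001, weight = 2.
  m = 1010 → c = 100110, weight = 3.
  m = 0110 → c = 010111, weight = 4.
  m = 1110 → c = 100000, weight = 1.
  m = 0001 → c = 000010, weight = 1.
  m = 1001 → c = 110101, weight = 4.
  m = 0101 → c = 000100, weight = 1.
  m = 1101 → c = 110011, weight = 4.
  m = 0011 → c = 010011, weight = 3.
  m = 1011 → c = 100100, weight = 2.
  m = 0111 → c = 010101, weight = 3.
  m = 1111 → c = 100010, weight = 2.
Tally weights:
  weight 0: 1 codewords.
  weight 1: 3 codewords.
  weight 2: 4 codewords.
  weight 3: 4 codewords.
  weight 4: 3 codewords.
  weight 5: 1 codewords.
Minimum distance d = smallest w > 0 with A_w > 0 = 1.
Sanity: Σ A_w = 16 = 2^4 = 16 ✓.


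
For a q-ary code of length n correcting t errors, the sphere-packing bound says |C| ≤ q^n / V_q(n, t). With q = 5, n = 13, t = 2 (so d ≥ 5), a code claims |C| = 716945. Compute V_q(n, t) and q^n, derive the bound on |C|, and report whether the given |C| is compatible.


V_q(n, t) = 1301, q^n = 1220703125, Hamming bound = 938280, |C| = 716945 ≤ bound (satisfied).

Step 1: Compute V_q(n, t) = Σ_{j=0}^2 C(n, j) (q−1)^j.
  j = 0: C(13,0)·(4)^0 = 1·1 = 1.
  j = 1: C(13,1)·(4)^1 = 13·4 = 52.
  j = 2: C(13,2)·(4)^2 = 78·16 = 1248.
  V_q(n, t) = 1 + 52 + 1248 = 1301.
Step 2: q^n = 5^13 = 1220703125.
Step 3: Hamming bound ⌊q^n / V_q(n,t)⌋ = ⌊1220703125/1301⌋ = 938280.
Step 4: Compare |C| = 716945 to 938280: satisfied.
The claimed |C| lies below the Hamming bound.


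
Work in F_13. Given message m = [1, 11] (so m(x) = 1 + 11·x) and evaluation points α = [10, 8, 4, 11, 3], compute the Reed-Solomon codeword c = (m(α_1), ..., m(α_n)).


c = [7, 11, 6, 5, 8]

Message polynomial: m(x) = 1 + 11·x (mod 13).
For each evaluation point α_i, compute m(α_i) mod 13:
  α_1 = 10: Horner steps 11 → 7, so m(10) = 7.
  α_2 = 8: Horner steps 11 → 11, so m(8) = 11.
  α_3 = 4: Horner steps 11 → 6, so m(4) = 6.
  α_4 = 11: Horner steps 11 → 5, so m(11) = 5.
  α_5 = 3: Horner steps 11 → 8, so m(3) = 8.
Codeword c = [7, 11, 6, 5, 8] ∈ F_13^5.


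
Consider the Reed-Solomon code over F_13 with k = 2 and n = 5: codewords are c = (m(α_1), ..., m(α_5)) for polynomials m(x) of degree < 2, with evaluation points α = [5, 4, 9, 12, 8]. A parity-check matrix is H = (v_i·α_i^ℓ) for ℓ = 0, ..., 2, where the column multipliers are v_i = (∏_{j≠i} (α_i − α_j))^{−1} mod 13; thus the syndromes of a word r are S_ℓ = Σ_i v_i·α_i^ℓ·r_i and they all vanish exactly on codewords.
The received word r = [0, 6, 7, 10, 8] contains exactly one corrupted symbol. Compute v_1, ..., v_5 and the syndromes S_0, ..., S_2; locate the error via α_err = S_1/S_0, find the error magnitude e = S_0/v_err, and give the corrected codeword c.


S = (1, 9, 3), error at position 3, error magnitude e = 5, c = [0, 6, 2, 10, 8].

Step 1: column multipliers v_i = (∏_{j≠i}(α_i − α_j))^{−1} mod 13.
  i = 1 (α = 5): (5−4)(5−9)(5−12)(5−8) = 1·(−4)·(−7)·(−3) = −84 ≡ 7, so v_1 = 7^{−1} = 2 (mod 13).
  i = 2 (α = 4): (4−5)(4−9)(4−12)(4−8) = (−1)·(−5)·(−8)·(−4) = 160 ≡ 4, so v_2 = 4^{−1} = 10 (mod 13).
  i = 3 (α = 9): (9−5)(9−4)(9−12)(9−8) = 4·5·(−3)·1 = −60 ≡ 5, so v_3 = 5^{−1} = 8 (mod 13).
  i = 4 (α = 12): (12−5)(12−4)(12−9)(12−8) = 7·8·3·4 = 672 ≡ 9, so v_4 = 9^{−1} = 3 (mod 13).
  i = 5 (α = 8): (8−5)(8−4)(8−9)(8−12) = 3·4·(−1)·(−4) = 48 ≡ 9, so v_5 = 9^{−1} = 3 (mod 13).
  v = [2, 10, 8, 3, 3].
Step 2: syndromes of r = [0, 6, 7, 10, 8] (all sums mod 13).
  S_0 = Σ v_i r_i = 2·0 + 10·6 + 8·7 + 3·10 + 3·8 = 170 ≡ 1.
  S_1 = Σ v_i α_i r_i = 2·5·0 + 10·4·6 + 8·9·7 + 3·12·10 + 3·8·8 = 1296 ≡ 9.
  α_i^2 mod 13 = [12, 3, 3, 1, 12].
  S_2 = Σ v_i α_i^2 r_i = 2·12·0 + 10·3·6 + 8·3·7 + 3·1·10 + 3·12·8 = 666 ≡ 3.
  S = (1, 9, 3) ≠ 0, so r is not a codeword (an error is present).
Step 3: locate the error. For a single error e at position i, S_ℓ = v_i·e·α_i^ℓ, so α_err = S_1/S_0.
  S_0^{−1} = 1^{−1} = 1 (mod 13), so α_err = 9·1 = 9 ≡ 9 = α_3. Error position i = 3.
  Consistency check: S_2/S_1 = 3·3 = 9 ≡ 9 = α_err ✓ (single-error assumption holds).
Step 4: error magnitude e = S_0/v_3 = S_0·∏_{j≠3}(α_3 − α_j) = 1·5 = 5 ≡ 5 (mod 13).
Step 5: correct position 3: c_3 = r_3 − e = 7 − 5 ≡ 2 (mod 13). Hence c = [0, 6, 2, 10, 8].
  Check: interpolating c through the α_i gives m(x) = 4 + 7·x (degree < 2) with m(α_i) = c_i for every i, so c is indeed a codeword.


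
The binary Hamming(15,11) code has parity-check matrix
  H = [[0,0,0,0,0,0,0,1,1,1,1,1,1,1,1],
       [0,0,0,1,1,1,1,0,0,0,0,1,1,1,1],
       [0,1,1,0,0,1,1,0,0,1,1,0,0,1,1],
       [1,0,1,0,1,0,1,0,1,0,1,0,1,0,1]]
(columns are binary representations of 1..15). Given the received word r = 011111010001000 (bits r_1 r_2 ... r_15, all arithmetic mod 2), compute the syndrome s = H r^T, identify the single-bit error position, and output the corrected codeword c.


s = (0, 0, 1, 0)^T, error position = 2, corrected codeword c = 001111010001000

Compute s = H r^T mod 2 one row at a time:
  s_1 = 1 + 0 + 0 + 0 + 1 + 0 + 0 + 0 = 2 ≡ 0 (mod 2).
  s_2 = 1 + 1 + 1 + 0 + 1 + 0 + 0 + 0 = 4 ≡ 0 (mod 2).
  s_3 = 1 + 1 + 1 + 0 + 0 + 0 + 0 + 0 = 3 ≡ 1 (mod 2).
  s_4 = 0 + 1 + 1 + 0 + 0 + 0 + 0 + 0 = 2 ≡ 0 (mod 2).
s = (0, 0, 1, 0)^T — this equals column 2 of H (binary 0010), so error is at position 2.
Correct: flip bit 2 of r = 011111010001000 to get c = 001111010001000.


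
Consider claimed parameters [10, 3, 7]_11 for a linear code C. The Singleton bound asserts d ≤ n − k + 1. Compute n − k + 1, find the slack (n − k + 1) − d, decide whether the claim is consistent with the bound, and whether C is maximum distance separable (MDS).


Singleton RHS = n − k + 1 = 8, slack = 1, bound satisfied, not MDS.

Singleton bound: d ≤ n − k + 1.
Here n = 10, k = 3, so n − k + 1 = 8.
Given d = 7, check d ≤ 8: YES.
Slack = (n − k + 1) − d = 1.
The code is NOT MDS (slack = 1 > 0).
Description: the claimed parameters are [10, 3, 7]_11; such a code would be non-MDS.


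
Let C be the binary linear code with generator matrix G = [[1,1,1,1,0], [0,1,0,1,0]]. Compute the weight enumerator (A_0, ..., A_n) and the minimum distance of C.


Weight distribution: A_0 = 1, A_2 = 2, A_4 = 1. Minimum distance d = 2.

Enumerate all 2^2 = 4 messages m ∈ F_2^2.
For each, compute codeword c = mG in F_2^5, then tally its weight.
  m = 00 → c = 00000, weight = 0.
  m = 10 → c = 11110, weight = 4.
  m = 01 → c = 01010, weight = 2.
  m = 11 → c = 10100, weight = 2.
Tally weights:
  weight 0: 1 codewords.
  weight 2: 2 codewords.
  weight 4: 1 codewords.
Minimum distance d = smallest w > 0 with A_w > 0 = 2.
Sanity: Σ A_w = 4 = 2^2 = 4 ✓.


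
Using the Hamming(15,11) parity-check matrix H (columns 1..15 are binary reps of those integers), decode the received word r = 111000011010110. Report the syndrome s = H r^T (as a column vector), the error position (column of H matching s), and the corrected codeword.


s = (1, 0, 0, 1)^T, error position = 9, corrected codeword c = 111000010010110

Compute s = H r^T mod 2 one row at a time:
  s_1 = 1 + 1 + 0 + 1 + 0 + 1 + 1 + 0 = 5 ≡ 1 (mod 2).
  s_2 = 0 + 0 + 0 + 0 + 0 + 1 + 1 + 0 = 2 ≡ 0 (mod 2).
  s_3 = 1 + 1 + 0 + 0 + 0 + 1 + 1 + 0 = 4 ≡ 0 (mod 2).
  s_4 = 1 + 1 + 0 + 0 + 1 + 1 + 1 + 0 = 5 ≡ 1 (mod 2).
s = (1, 0, 0, 1)^T — this equals column 9 of H (binary 1001), so error is at position 9.
Correct: flip bit 9 of r = 111000011010110 to get c = 111000010010110.


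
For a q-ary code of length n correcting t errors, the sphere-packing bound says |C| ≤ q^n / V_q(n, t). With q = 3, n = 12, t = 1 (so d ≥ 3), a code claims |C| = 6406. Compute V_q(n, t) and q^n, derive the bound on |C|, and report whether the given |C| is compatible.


V_q(n, t) = 25, q^n = 531441, Hamming bound = 21257, |C| = 6406 ≤ bound (satisfied).

Step 1: Compute V_q(n, t) = Σ_{j=0}^1 C(n, j) (q−1)^j.
  j = 0: C(12,0)·(2)^0 = 1·1 = 1.
  j = 1: C(12,1)·(2)^1 = 12·2 = 24.
  V_q(n, t) = 1 + 24 = 25.
Step 2: q^n = 3^12 = 531441.
Step 3: Hamming bound ⌊q^n / V_q(n,t)⌋ = ⌊531441/25⌋ = 21257.
Step 4: Compare |C| = 6406 to 21257: satisfied.
The claimed |C| lies below the Hamming bound.


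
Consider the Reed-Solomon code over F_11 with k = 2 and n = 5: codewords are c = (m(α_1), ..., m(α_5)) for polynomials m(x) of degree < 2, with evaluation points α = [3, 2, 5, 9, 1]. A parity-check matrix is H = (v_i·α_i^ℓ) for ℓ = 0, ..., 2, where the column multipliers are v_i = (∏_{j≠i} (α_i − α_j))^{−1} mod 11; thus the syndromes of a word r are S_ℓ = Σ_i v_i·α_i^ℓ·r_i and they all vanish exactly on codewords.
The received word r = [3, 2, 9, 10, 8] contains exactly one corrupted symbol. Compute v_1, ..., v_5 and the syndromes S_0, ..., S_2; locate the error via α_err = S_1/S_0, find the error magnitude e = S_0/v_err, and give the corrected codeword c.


S = (2, 4, 8), error at position 2, error magnitude e = 2, c = [3, 0, 9, 10, 8].

Step 1: column multipliers v_i = (∏_{j≠i}(α_i − α_j))^{−1} mod 11.
  i = 1 (α = 3): (3−2)(3−5)(3−9)(3−1) = 1·(−2)·(−6)·2 = 24 ≡ 2, so v_1 = 2^{−1} = 6 (mod 11).
  i = 2 (α = 2): (2−3)(2−5)(2−9)(2−1) = (−1)·(−3)·(−7)·1 = −21 ≡ 1, so v_2 = 1^{−1} = 1 (mod 11).
  i = 3 (α = 5): (5−3)(5−2)(5−9)(5−1) = 2·3·(−4)·4 = −96 ≡ 3, so v_3 = 3^{−1} = 4 (mod 11).
  i = 4 (α = 9): (9−3)(9−2)(9−5)(9−1) = 6·7·4·8 = 1344 ≡ 2, so v_4 = 2^{−1} = 6 (mod 11).
  i = 5 (α = 1): (1−3)(1−2)(1−5)(1−9) = (−2)·(−1)·(−4)·(−8) = 64 ≡ 9, so v_5 = 9^{−1} = 5 (mod 11).
  v = [6, 1, 4, 6, 5].
Step 2: syndromes of r = [3, 2, 9, 10, 8] (all sums mod 11).
  S_0 = Σ v_i r_i = 6·3 + 1·2 + 4·9 + 6·10 + 5·8 = 156 ≡ 2.
  S_1 = Σ v_i α_i r_i = 6·3·3 + 1·2·2 + 4·5·9 + 6·9·10 + 5·1·8 = 818 ≡ 4.
  α_i^2 mod 11 = [9, 4, 3, 4, 1].
  S_2 = Σ v_i α_i^2 r_i = 6·9·3 + 1·4·2 + 4·3·9 + 6·4·10 + 5·1·8 = 558 ≡ 8.
  S = (2, 4, 8) ≠ 0, so r is not a codeword (an error is present).
Step 3: locate the error. For a single error e at position i, S_ℓ = v_i·e·α_i^ℓ, so α_err = S_1/S_0.
  S_0^{−1} = 2^{−1} = 6 (mod 11), so α_err = 4·6 = 24 ≡ 2 = α_2. Error position i = 2.
  Consistency check: S_2/S_1 = 8·3 = 24 ≡ 2 = α_err ✓ (single-error assumption holds).
Step 4: error magnitude e = S_0/v_2 = S_0·∏_{j≠2}(α_2 − α_j) = 2·1 = 2 ≡ 2 (mod 11).
Step 5: correct position 2: c_2 = r_2 − e = 2 − 2 ≡ 0 (mod 11). Hence c = [3, 0, 9, 10, 8].
  Check: interpolating c through the α_i gives m(x) = 5 + 3·x (degree < 2) with m(α_i) = c_i for every i, so c is indeed a codeword.


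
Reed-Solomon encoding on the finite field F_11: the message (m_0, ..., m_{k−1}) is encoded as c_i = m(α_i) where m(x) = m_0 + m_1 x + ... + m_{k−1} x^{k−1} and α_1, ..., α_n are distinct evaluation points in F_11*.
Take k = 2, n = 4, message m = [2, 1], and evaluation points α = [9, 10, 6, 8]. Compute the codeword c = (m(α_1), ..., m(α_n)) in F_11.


c = [0, 1, 8, 10]

Message polynomial: m(x) = 2 + 1·x (mod 11).
For each evaluation point α_i, compute m(α_i) mod 11:
  α_1 = 9: Horner steps 1 → 0, so m(9) = 0.
  α_2 = 10: Horner steps 1 → 1, so m(10) = 1.
  α_3 = 6: Horner steps 1 → 8, so m(6) = 8.
  α_4 = 8: Horner steps 1 → 10, so m(8) = 10.
Codeword c = [0, 1, 8, 10] ∈ F_11^4.


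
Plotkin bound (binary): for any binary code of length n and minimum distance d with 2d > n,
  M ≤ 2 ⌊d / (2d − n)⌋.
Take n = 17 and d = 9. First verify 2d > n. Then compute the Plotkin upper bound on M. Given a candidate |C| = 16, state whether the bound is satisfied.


Plotkin bound M ≤ 18; given |C| = 16 ≤ bound (satisfied).

Check applicability: 2d = 18, n = 17.
2d − n = 1 > 0, so Plotkin applies.
Compute d/(2d−n) = 9/1 ≈ 9.0000.
⌊d/(2d−n)⌋ = 9.
Plotkin bound: M ≤ 2·9 = 18.
Given |C| = 16, check: satisfied.
This |C| is below the Plotkin bound.


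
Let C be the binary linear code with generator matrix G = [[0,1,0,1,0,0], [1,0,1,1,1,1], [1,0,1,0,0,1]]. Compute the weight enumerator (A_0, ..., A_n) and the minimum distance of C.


Weight distribution: A_0 = 1, A_2 = 3, A_3 = 1, A_5 = 3. Minimum distance d = 2.

Enumerate all 2^3 = 8 messages m ∈ F_2^3.
For each, compute codeword c = mG in F_2^6, then tally its weight.
  m = 000 → c = 000000, weight = 0.
  m = 100 → c = 010100, weight = 2.
  m = 010 → c = 101111, weight = 5.
  m = 110 → c = 111011, weight = 5.
  m = 001 → c = 101001, weight = 3.
  m = 101 → c = 111101, weight = 5.
  m = 011 → c = 000110, weight = 2.
  m = 111 → c = 010010, weight = 2.
Tally weights:
  weight 0: 1 codewords.
  weight 2: 3 codewords.
  weight 3: 1 codewords.
  weight 5: 3 codewords.
Minimum distance d = smallest w > 0 with A_w > 0 = 2.
Sanity: Σ A_w = 8 = 2^3 = 8 ✓.


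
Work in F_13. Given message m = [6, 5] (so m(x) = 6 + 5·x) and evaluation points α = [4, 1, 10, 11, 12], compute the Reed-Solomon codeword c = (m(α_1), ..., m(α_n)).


c = [0, 11, 4, 9, 1]

Message polynomial: m(x) = 6 + 5·x (mod 13).
For each evaluation point α_i, compute m(α_i) mod 13:
  α_1 = 4: Horner steps 5 → 0, so m(4) = 0.
  α_2 = 1: Horner steps 5 → 11, so m(1) = 11.
  α_3 = 10: Horner steps 5 → 4, so m(10) = 4.
  α_4 = 11: Horner steps 5 → 9, so m(11) = 9.
  α_5 = 12: Horner steps 5 → 1, so m(12) = 1.
Codeword c = [0, 11, 4, 9, 1] ∈ F_13^5.


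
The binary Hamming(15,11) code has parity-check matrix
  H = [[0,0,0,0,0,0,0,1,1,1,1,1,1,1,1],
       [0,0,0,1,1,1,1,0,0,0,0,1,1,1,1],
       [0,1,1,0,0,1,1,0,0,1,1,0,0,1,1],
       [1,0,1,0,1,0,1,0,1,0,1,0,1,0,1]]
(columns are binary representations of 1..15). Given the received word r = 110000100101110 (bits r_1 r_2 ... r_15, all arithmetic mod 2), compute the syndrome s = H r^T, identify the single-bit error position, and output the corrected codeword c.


s = (0, 0, 0, 1)^T, error position = 1, corrected codeword c = 010000100101110

Compute s = H r^T mod 2 one row at a time:
  s_1 = 0 + 0 + 1 + 0 + 1 + 1 + 1 + 0 = 4 ≡ 0 (mod 2).
  s_2 = 0 + 0 + 0 + 1 + 1 + 1 + 1 + 0 = 4 ≡ 0 (mod 2).
  s_3 = 1 + 0 + 0 + 1 + 1 + 0 + 1 + 0 = 4 ≡ 0 (mod 2).
  s_4 = 1 + 0 + 0 + 1 + 0 + 0 + 1 + 0 = 3 ≡ 1 (mod 2).
s = (0, 0, 0, 1)^T — this equals column 1 of H (binary 0001), so error is at position 1.
Correct: flip bit 1 of r = 110000100101110 to get c = 010000100101110.


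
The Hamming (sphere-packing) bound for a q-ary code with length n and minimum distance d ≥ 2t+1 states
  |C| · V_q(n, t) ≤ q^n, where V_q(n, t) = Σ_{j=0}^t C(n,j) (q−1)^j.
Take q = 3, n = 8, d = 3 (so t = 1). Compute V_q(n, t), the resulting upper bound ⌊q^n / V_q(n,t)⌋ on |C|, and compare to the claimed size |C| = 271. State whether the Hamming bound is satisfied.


V_q(n, t) = 17, q^n = 6561, Hamming bound = 385, |C| = 271 ≤ bound (satisfied).

Step 1: Compute V_q(n, t) = Σ_{j=0}^1 C(n, j) (q−1)^j.
  j = 0: C(8,0)·(2)^0 = 1·1 = 1.
  j = 1: C(8,1)·(2)^1 = 8·2 = 16.
  V_q(n, t) = 1 + 16 = 17.
Step 2: q^n = 3^8 = 6561.
Step 3: Hamming bound ⌊q^n / V_q(n,t)⌋ = ⌊6561/17⌋ = 385.
Step 4: Compare |C| = 271 to 385: satisfied.
The claimed |C| lies below the Hamming bound.


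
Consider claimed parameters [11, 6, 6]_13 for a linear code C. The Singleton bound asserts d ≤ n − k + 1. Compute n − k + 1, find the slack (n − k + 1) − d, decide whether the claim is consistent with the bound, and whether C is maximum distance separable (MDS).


Singleton RHS = n − k + 1 = 6, slack = 0, bound satisfied, MDS.

Singleton bound: d ≤ n − k + 1.
Here n = 11, k = 6, so n − k + 1 = 6.
Given d = 6, check d ≤ 6: YES.
Slack = (n − k + 1) − d = 0.
The code is MDS (slack = 0).
Description: the claimed parameters are [11, 6, 6]_13; such a code would be MDS (meets Singleton bound).


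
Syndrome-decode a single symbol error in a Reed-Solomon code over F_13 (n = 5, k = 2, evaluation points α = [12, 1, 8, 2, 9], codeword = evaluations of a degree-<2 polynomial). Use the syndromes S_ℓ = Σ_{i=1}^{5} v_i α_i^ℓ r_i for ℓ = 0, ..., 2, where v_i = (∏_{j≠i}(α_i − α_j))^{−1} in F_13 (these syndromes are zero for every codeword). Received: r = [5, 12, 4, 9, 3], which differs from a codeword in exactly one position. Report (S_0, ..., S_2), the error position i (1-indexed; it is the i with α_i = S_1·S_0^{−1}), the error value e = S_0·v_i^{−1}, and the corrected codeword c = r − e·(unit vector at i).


S = (2, 5, 6), error at position 5, error magnitude e = 2, c = [5, 12, 4, 9, 1].

Step 1: column multipliers v_i = (∏_{j≠i}(α_i − α_j))^{−1} mod 13.
  i = 1 (α = 12): (12−1)(12−8)(12−2)(12−9) = 11·4·10·3 = 1320 ≡ 7, so v_1 = 7^{−1} = 2 (mod 13).
  i = 2 (α = 1): (1−12)(1−8)(1−2)(1−9) = (−11)·(−7)·(−1)·(−8) = 616 ≡ 5, so v_2 = 5^{−1} = 8 (mod 13).
  i = 3 (α = 8): (8−12)(8−1)(8−2)(8−9) = (−4)·7·6·(−1) = 168 ≡ 12, so v_3 = 12^{−1} = 12 (mod 13).
  i = 4 (α = 2): (2−12)(2−1)(2−8)(2−9) = (−10)·1·(−6)·(−7) = −420 ≡ 9, so v_4 = 9^{−1} = 3 (mod 13).
  i = 5 (α = 9): (9−12)(9−1)(9−8)(9−2) = (−3)·8·1·7 = −168 ≡ 1, so v_5 = 1^{−1} = 1 (mod 13).
  v = [2, 8, 12, 3, 1].
Step 2: syndromes of r = [5, 12, 4, 9, 3] (all sums mod 13).
  S_0 = Σ v_i r_i = 2·5 + 8·12 + 12·4 + 3·9 + 1·3 = 184 ≡ 2.
  S_1 = Σ v_i α_i r_i = 2·12·5 + 8·1·12 + 12·8·4 + 3·2·9 + 1·9·3 = 681 ≡ 5.
  α_i^2 mod 13 = [1, 1, 12, 4, 3].
  S_2 = Σ v_i α_i^2 r_i = 2·1·5 + 8·1·12 + 12·12·4 + 3·4·9 + 1·3·3 = 799 ≡ 6.
  S = (2, 5, 6) ≠ 0, so r is not a codeword (an error is present).
Step 3: locate the error. For a single error e at position i, S_ℓ = v_i·e·α_i^ℓ, so α_err = S_1/S_0.
  S_0^{−1} = 2^{−1} = 7 (mod 13), so α_err = 5·7 = 35 ≡ 9 = α_5. Error position i = 5.
  Consistency check: S_2/S_1 = 6·8 = 48 ≡ 9 = α_err ✓ (single-error assumption holds).
Step 4: error magnitude e = S_0/v_5 = S_0·∏_{j≠5}(α_5 − α_j) = 2·1 = 2 ≡ 2 (mod 13).
Step 5: correct position 5: c_5 = r_5 − e = 3 − 2 ≡ 1 (mod 13). Hence c = [5, 12, 4, 9, 1].
  Check: interpolating c through the α_i gives m(x) = 2 + 10·x (degree < 2) with m(α_i) = c_i for every i, so c is indeed a codeword.


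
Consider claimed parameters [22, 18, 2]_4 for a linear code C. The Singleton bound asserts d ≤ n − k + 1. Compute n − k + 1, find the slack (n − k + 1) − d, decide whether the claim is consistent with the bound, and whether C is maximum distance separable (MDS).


Singleton RHS = n − k + 1 = 5, slack = 3, bound satisfied, not MDS.

Singleton bound: d ≤ n − k + 1.
Here n = 22, k = 18, so n − k + 1 = 5.
Given d = 2, check d ≤ 5: YES.
Slack = (n − k + 1) − d = 3.
The code is NOT MDS (slack = 3 > 0).
Description: the claimed parameters are [22, 18, 2]_4; such a code would be non-MDS.


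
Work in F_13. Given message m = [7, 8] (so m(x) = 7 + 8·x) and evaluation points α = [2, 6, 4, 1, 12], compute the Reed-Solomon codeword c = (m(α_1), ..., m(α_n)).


c = [10, 3, 0, 2, 12]

Message polynomial: m(x) = 7 + 8·x (mod 13).
For each evaluation point α_i, compute m(α_i) mod 13:
  α_1 = 2: Horner steps 8 → 10, so m(2) = 10.
  α_2 = 6: Horner steps 8 → 3, so m(6) = 3.
  α_3 = 4: Horner steps 8 → 0, so m(4) = 0.
  α_4 = 1: Horner steps 8 → 2, so m(1) = 2.
  α_5 = 12: Horner steps 8 → 12, so m(12) = 12.
Codeword c = [10, 3, 0, 2, 12] ∈ F_13^5.


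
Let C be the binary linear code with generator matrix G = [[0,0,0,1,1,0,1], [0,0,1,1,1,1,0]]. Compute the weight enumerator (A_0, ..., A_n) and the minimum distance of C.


Weight distribution: A_0 = 1, A_3 = 2, A_4 = 1. Minimum distance d = 3.

Enumerate all 2^2 = 4 messages m ∈ F_2^2.
For each, compute codeword c = mG in F_2^7, then tally its weight.
  m = 00 → c = 0000000, weight = 0.
  m = 10 → c = 0001101, weight = 3.
  m = 01 → c = 0011110, weight = 4.
  m = 11 → c = 0010011, weight = 3.
Tally weights:
  weight 0: 1 codewords.
  weight 3: 2 codewords.
  weight 4: 1 codewords.
Minimum distance d = smallest w > 0 with A_w > 0 = 3.
Sanity: Σ A_w = 4 = 2^2 = 4 ✓.


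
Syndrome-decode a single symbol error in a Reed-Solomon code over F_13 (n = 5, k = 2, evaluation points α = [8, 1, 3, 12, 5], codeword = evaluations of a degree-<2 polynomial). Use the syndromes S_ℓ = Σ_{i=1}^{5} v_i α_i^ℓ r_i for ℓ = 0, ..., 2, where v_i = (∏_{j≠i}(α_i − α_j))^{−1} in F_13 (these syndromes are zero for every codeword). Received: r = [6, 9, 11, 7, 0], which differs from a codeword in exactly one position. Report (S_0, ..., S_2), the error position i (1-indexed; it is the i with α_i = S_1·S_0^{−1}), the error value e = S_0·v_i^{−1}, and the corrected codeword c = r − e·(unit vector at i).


S = (9, 7, 4), error at position 1, error magnitude e = 3, c = [3, 9, 11, 7, 0].

Step 1: column multipliers v_i = (∏_{j≠i}(α_i − α_j))^{−1} mod 13.
  i = 1 (α = 8): (8−1)(8−3)(8−12)(8−5) = 7·5·(−4)·3 = −420 ≡ 9, so v_1 = 9^{−1} = 3 (mod 13).
  i = 2 (α = 1): (1−8)(1−3)(1−12)(1−5) = (−7)·(−2)·(−11)·(−4) = 616 ≡ 5, so v_2 = 5^{−1} = 8 (mod 13).
  i = 3 (α = 3): (3−8)(3−1)(3−12)(3−5) = (−5)·2·(−9)·(−2) = −180 ≡ 2, so v_3 = 2^{−1} = 7 (mod 13).
  i = 4 (α = 12): (12−8)(12−1)(12−3)(12−5) = 4·11·9·7 = 2772 ≡ 3, so v_4 = 3^{−1} = 9 (mod 13).
  i = 5 (α = 5): (5−8)(5−1)(5−3)(5−12) = (−3)·4·2·(−7) = 168 ≡ 12, so v_5 = 12^{−1} = 12 (mod 13).
  v = [3, 8, 7, 9, 12].
Step 2: syndromes of r = [6, 9, 11, 7, 0] (all sums mod 13).
  S_0 = Σ v_i r_i = 3·6 + 8·9 + 7·11 + 9·7 + 12·0 = 230 ≡ 9.
  S_1 = Σ v_i α_i r_i = 3·8·6 + 8·1·9 + 7·3·11 + 9·12·7 + 12·5·0 = 1203 ≡ 7.
  α_i^2 mod 13 = [12, 1, 9, 1, 12].
  S_2 = Σ v_i α_i^2 r_i = 3·12·6 + 8·1·9 + 7·9·11 + 9·1·7 + 12·12·0 = 1044 ≡ 4.
  S = (9, 7, 4) ≠ 0, so r is not a codeword (an error is present).
Step 3: locate the error. For a single error e at position i, S_ℓ = v_i·e·α_i^ℓ, so α_err = S_1/S_0.
  S_0^{−1} = 9^{−1} = 3 (mod 13), so α_err = 7·3 = 21 ≡ 8 = α_1. Error position i = 1.
  Consistency check: S_2/S_1 = 4·2 = 8 ≡ 8 = α_err ✓ (single-error assumption holds).
Step 4: error magnitude e = S_0/v_1 = S_0·∏_{j≠1}(α_1 − α_j) = 9·9 = 81 ≡ 3 (mod 13).
Step 5: correct position 1: c_1 = r_1 − e = 6 − 3 ≡ 3 (mod 13). Hence c = [3, 9, 11, 7, 0].
  Check: interpolating c through the α_i gives m(x) = 8 + 1·x (degree < 2) with m(α_i) = c_i for every i, so c is indeed a codeword.


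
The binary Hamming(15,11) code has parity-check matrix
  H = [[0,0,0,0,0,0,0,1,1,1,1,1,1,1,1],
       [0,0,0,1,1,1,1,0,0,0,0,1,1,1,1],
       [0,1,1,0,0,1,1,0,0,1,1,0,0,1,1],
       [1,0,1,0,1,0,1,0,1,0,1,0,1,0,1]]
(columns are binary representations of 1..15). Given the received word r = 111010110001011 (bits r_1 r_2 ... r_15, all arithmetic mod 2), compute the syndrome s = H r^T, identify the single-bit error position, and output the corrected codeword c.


s = (0, 1, 1, 1)^T, error position = 7, corrected codeword c = 111010010001011

Compute s = H r^T mod 2 one row at a time:
  s_1 = 1 + 0 + 0 + 0 + 1 + 0 + 1 + 1 = 4 ≡ 0 (mod 2).
  s_2 = 0 + 1 + 0 + 1 + 1 + 0 + 1 + 1 = 5 ≡ 1 (mod 2).
  s_3 = 1 + 1 + 0 + 1 + 0 + 0 + 1 + 1 = 5 ≡ 1 (mod 2).
  s_4 = 1 + 1 + 1 + 1 + 0 + 0 + 0 + 1 = 5 ≡ 1 (mod 2).
s = (0, 1, 1, 1)^T — this equals column 7 of H (binary 0111), so error is at position 7.
Correct: flip bit 7 of r = 111010110001011 to get c = 111010010001011.


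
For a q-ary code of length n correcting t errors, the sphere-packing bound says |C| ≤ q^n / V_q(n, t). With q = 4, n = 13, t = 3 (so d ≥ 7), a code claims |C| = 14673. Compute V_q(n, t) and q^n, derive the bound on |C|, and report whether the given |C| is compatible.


V_q(n, t) = 8464, q^n = 67108864, Hamming bound = 7928, |C| = 14673 > bound (violated).

Step 1: Compute V_q(n, t) = Σ_{j=0}^3 C(n, j) (q−1)^j.
  j = 0: C(13,0)·(3)^0 = 1·1 = 1.
  j = 1: C(13,1)·(3)^1 = 13·3 = 39.
  j = 2: C(13,2)·(3)^2 = 78·9 = 702.
  j = 3: C(13,3)·(3)^3 = 286·27 = 7722.
  V_q(n, t) = 1 + 39 + 702 + 7722 = 8464.
Step 2: q^n = 4^13 = 67108864.
Step 3: Hamming bound ⌊q^n / V_q(n,t)⌋ = ⌊67108864/8464⌋ = 7928.
Step 4: Compare |C| = 14673 to 7928: violated.
The claimed |C| lies above the Hamming bound, so no 4-ary code of length 13 with d ≥ 7 can have 14673 codewords.


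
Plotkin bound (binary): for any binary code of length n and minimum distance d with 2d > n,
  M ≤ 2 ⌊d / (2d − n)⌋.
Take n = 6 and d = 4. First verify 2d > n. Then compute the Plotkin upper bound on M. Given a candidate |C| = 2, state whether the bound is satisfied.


Plotkin bound M ≤ 4; given |C| = 2 ≤ bound (satisfied).

Check applicability: 2d = 8, n = 6.
2d − n = 2 > 0, so Plotkin applies.
Compute d/(2d−n) = 4/2 ≈ 2.0000.
⌊d/(2d−n)⌋ = 2.
Plotkin bound: M ≤ 2·2 = 4.
Given |C| = 2, check: satisfied.
This |C| is below the Plotkin bound.


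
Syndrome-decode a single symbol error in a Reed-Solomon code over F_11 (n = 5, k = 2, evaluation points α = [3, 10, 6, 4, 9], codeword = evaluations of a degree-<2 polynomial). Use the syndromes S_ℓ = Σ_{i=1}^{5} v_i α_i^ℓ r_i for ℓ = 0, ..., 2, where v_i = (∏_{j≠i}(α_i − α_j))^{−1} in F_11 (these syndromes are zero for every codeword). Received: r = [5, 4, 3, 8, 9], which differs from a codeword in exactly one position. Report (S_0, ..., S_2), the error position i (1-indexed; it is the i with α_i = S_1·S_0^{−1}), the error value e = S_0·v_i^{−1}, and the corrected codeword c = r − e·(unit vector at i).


S = (7, 8, 6), error at position 5, error magnitude e = 8, c = [5, 4, 3, 8, 1].

Step 1: column multipliers v_i = (∏_{j≠i}(α_i − α_j))^{−1} mod 11.
  i = 1 (α = 3): (3−10)(3−6)(3−4)(3−9) = (−7)·(−3)·(−1)·(−6) = 126 ≡ 5, so v_1 = 5^{−1} = 9 (mod 11).
  i = 2 (α = 10): (10−3)(10−6)(10−4)(10−9) = 7·4·6·1 = 168 ≡ 3, so v_2 = 3^{−1} = 4 (mod 11).
  i = 3 (α = 6): (6−3)(6−10)(6−4)(6−9) = 3·(−4)·2·(−3) = 72 ≡ 6, so v_3 = 6^{−1} = 2 (mod 11).
  i = 4 (α = 4): (4−3)(4−10)(4−6)(4−9) = 1·(−6)·(−2)·(−5) = −60 ≡ 6, so v_4 = 6^{−1} = 2 (mod 11).
  i = 5 (α = 9): (9−3)(9−10)(9−6)(9−4) = 6·(−1)·3·5 = −90 ≡ 9, so v_5 = 9^{−1} = 5 (mod 11).
  v = [9, 4, 2, 2, 5].
Step 2: syndromes of r = [5, 4, 3, 8, 9] (all sums mod 11).
  S_0 = Σ v_i r_i = 9·5 + 4·4 + 2·3 + 2·8 + 5·9 = 128 ≡ 7.
  S_1 = Σ v_i α_i r_i = 9·3·5 + 4·10·4 + 2·6·3 + 2·4·8 + 5·9·9 = 800 ≡ 8.
  α_i^2 mod 11 = [9, 1, 3, 5, 4].
  S_2 = Σ v_i α_i^2 r_i = 9·9·5 + 4·1·4 + 2·3·3 + 2·5·8 + 5·4·9 = 699 ≡ 6.
  S = (7, 8, 6) ≠ 0, so r is not a codeword (an error is present).
Step 3: locate the error. For a single error e at position i, S_ℓ = v_i·e·α_i^ℓ, so α_err = S_1/S_0.
  S_0^{−1} = 7^{−1} = 8 (mod 11), so α_err = 8·8 = 64 ≡ 9 = α_5. Error position i = 5.
  Consistency check: S_2/S_1 = 6·7 = 42 ≡ 9 = α_err ✓ (single-error assumption holds).
Step 4: error magnitude e = S_0/v_5 = S_0·∏_{j≠5}(α_5 − α_j) = 7·9 = 63 ≡ 8 (mod 11).
Step 5: correct position 5: c_5 = r_5 − e = 9 − 8 ≡ 1 (mod 11). Hence c = [5, 4, 3, 8, 1].
  Check: interpolating c through the α_i gives m(x) = 7 + 3·x (degree < 2) with m(α_i) = c_i for every i, so c is indeed a codeword.


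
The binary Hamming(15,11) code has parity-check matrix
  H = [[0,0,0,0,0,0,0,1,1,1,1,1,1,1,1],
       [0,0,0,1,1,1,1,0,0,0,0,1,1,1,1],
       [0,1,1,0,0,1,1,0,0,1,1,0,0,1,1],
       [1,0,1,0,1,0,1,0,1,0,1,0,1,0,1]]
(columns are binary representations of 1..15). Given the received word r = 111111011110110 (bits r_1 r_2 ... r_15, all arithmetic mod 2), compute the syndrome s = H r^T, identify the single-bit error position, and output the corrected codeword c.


s = (0, 1, 0, 0)^T, error position = 4, corrected codeword c = 111011011110110

Compute s = H r^T mod 2 one row at a time:
  s_1 = 1 + 1 + 1 + 1 + 0 + 1 + 1 + 0 = 6 ≡ 0 (mod 2).
  s_2 = 1 + 1 + 1 + 0 + 0 + 1 + 1 + 0 = 5 ≡ 1 (mod 2).
  s_3 = 1 + 1 + 1 + 0 + 1 + 1 + 1 + 0 = 6 ≡ 0 (mod 2).
  s_4 = 1 + 1 + 1 + 0 + 1 + 1 + 1 + 0 = 6 ≡ 0 (mod 2).
s = (0, 1, 0, 0)^T — this equals column 4 of H (binary 0100), so error is at position 4.
Correct: flip bit 4 of r = 111111011110110 to get c = 111011011110110.


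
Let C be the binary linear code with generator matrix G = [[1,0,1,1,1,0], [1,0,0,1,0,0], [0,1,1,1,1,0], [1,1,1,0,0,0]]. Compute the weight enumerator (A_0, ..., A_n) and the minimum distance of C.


Weight distribution: A_0 = 1, A_1 = 2, A_2 = 4, A_3 = 6, A_4 = 3. Minimum distance d = 1.

Enumerate all 2^4 = 16 messages m ∈ F_2^4.
For each, compute codeword c = mG in F_2^6, then tally its weight.
  m = 0000 → c = 000000, weight = 0.
  m = 1000 → c = 101110, weight = 4.
  m = 0100 → c = 100100, weight = 2.
  m = 1100 → c = 001010, weight = 2.
  m = 0010 → c = 011110, weight = 4.
  m = 1010 → c = 110000, weight = 2.
  m = 0110 → c = 111010, weight = 4.
  m = 1110 → c = 010100, weight = 2.
  m = 0001 → c = 111000, weight = 3.
  m = 1001 → c = 010110, weight = 3.
  m = 0101 → c = 011100, weight = 3.
  m = 1101 → c = 110010, weight = 3.
  m = 0011 → c = 100110, weight = 3.
  m = 1011 → c = 001000, weight = 1.
  m = 0111 → c = 000010, weight = 1.
  m = 1111 → c = 101100, weight = 3.
Tally weights:
  weight 0: 1 codewords.
  weight 1: 2 codewords.
  weight 2: 4 codewords.
  weight 3: 6 codewords.
  weight 4: 3 codewords.
Minimum distance d = smallest w > 0 with A_w > 0 = 1.
Sanity: Σ A_w = 16 = 2^4 = 16 ✓.


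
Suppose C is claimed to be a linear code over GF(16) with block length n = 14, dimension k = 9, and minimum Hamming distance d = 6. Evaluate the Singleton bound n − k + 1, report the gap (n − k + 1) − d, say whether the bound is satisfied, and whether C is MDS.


Singleton RHS = n − k + 1 = 6, slack = 0, bound satisfied, MDS.

Singleton bound: d ≤ n − k + 1.
Here n = 14, k = 9, so n − k + 1 = 6.
Given d = 6, check d ≤ 6: YES.
Slack = (n − k + 1) − d = 0.
The code is MDS (slack = 0).
Description: the claimed parameters are [14, 9, 6]_16; such a code would be MDS (meets Singleton bound).


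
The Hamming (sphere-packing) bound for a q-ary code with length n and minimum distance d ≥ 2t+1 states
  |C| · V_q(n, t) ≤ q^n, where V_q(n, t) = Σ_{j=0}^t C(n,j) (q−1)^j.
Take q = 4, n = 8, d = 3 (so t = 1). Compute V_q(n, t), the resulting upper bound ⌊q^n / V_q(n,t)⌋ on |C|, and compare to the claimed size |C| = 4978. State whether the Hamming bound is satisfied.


V_q(n, t) = 25, q^n = 65536, Hamming bound = 2621, |C| = 4978 > bound (violated).

Step 1: Compute V_q(n, t) = Σ_{j=0}^1 C(n, j) (q−1)^j.
  j = 0: C(8,0)·(3)^0 = 1·1 = 1.
  j = 1: C(8,1)·(3)^1 = 8·3 = 24.
  V_q(n, t) = 1 + 24 = 25.
Step 2: q^n = 4^8 = 65536.
Step 3: Hamming bound ⌊q^n / V_q(n,t)⌋ = ⌊65536/25⌋ = 2621.
Step 4: Compare |C| = 4978 to 2621: violated.
The claimed |C| lies above the Hamming bound, so no 4-ary code of length 8 with d ≥ 3 can have 4978 codewords.


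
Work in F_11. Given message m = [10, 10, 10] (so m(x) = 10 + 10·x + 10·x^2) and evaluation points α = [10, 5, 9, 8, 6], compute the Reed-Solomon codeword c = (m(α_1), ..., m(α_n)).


c = [10, 2, 8, 4, 1]

Message polynomial: m(x) = 10 + 10·x + 10·x^2 (mod 11).
For each evaluation point α_i, compute m(α_i) mod 11:
  α_1 = 10: Horner steps 10 → 0 → 10, so m(10) = 10.
  α_2 = 5: Horner steps 10 → 5 → 2, so m(5) = 2.
  α_3 = 9: Horner steps 10 → 1 → 8, so m(9) = 8.
  α_4 = 8: Horner steps 10 → 2 → 4, so m(8) = 4.
  α_5 = 6: Horner steps 10 → 4 → 1, so m(6) = 1.
Codeword c = [10, 2, 8, 4, 1] ∈ F_11^5.


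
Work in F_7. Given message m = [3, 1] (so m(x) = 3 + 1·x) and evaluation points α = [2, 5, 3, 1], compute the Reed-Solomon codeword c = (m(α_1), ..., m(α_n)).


c = [5, 1, 6, 4]

Message polynomial: m(x) = 3 + 1·x (mod 7).
For each evaluation point α_i, compute m(α_i) mod 7:
  α_1 = 2: Horner steps 1 → 5, so m(2) = 5.
  α_2 = 5: Horner steps 1 → 1, so m(5) = 1.
  α_3 = 3: Horner steps 1 → 6, so m(3) = 6.
  α_4 = 1: Horner steps 1 → 4, so m(1) = 4.
Codeword c = [5, 1, 6, 4] ∈ F_7^4.


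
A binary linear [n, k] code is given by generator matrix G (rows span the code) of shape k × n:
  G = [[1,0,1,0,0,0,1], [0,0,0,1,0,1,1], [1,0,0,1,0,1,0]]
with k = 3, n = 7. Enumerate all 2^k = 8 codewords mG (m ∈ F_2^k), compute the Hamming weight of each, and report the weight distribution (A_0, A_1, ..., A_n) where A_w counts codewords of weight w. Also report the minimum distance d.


Weight distribution: A_0 = 1, A_1 = 1, A_2 = 1, A_3 = 3, A_4 = 2. Minimum distance d = 1.

Enumerate all 2^3 = 8 messages m ∈ F_2^3.
For each, compute codeword c = mG in F_2^7, then tally its weight.
  m = 000 → c = 0000000, weight = 0.
  m = 100 → c = 1010001, weight = 3.
  m = 010 → c = 0001011, weight = 3.
  m = 110 → c = 1011010, weight = 4.
  m = 001 → c = 1001010, weight = 3.
  m = 101 → c = 0011011, weight = 4.
  m = 011 → c = 1000001, weight = 2.
  m = 111 → c = 0010000, weight = 1.
Tally weights:
  weight 0: 1 codewords.
  weight 1: 1 codewords.
  weight 2: 1 codewords.
  weight 3: 3 codewords.
  weight 4: 2 codewords.
Minimum distance d = smallest w > 0 with A_w > 0 = 1.
Sanity: Σ A_w = 8 = 2^3 = 8 ✓.


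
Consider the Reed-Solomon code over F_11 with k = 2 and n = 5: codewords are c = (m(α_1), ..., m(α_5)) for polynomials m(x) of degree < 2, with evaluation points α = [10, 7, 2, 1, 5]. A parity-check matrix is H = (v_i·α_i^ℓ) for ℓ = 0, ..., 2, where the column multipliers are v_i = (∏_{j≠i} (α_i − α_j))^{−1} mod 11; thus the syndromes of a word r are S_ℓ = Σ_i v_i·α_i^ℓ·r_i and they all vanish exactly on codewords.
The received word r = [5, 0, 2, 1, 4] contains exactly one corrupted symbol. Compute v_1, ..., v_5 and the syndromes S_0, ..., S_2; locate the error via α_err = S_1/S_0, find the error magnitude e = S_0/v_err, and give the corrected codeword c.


S = (3, 6, 1), error at position 3, error magnitude e = 3, c = [5, 0, 10, 1, 4].

Step 1: column multipliers v_i = (∏_{j≠i}(α_i − α_j))^{−1} mod 11.
  i = 1 (α = 10): (10−7)(10−2)(10−1)(10−5) = 3·8·9·5 = 1080 ≡ 2, so v_1 = 2^{−1} = 6 (mod 11).
  i = 2 (α = 7): (7−10)(7−2)(7−1)(7−5) = (−3)·5·6·2 = −180 ≡ 7, so v_2 = 7^{−1} = 8 (mod 11).
  i = 3 (α = 2): (2−10)(2−7)(2−1)(2−5) = (−8)·(−5)·1·(−3) = −120 ≡ 1, so v_3 = 1^{−1} = 1 (mod 11).
  i = 4 (α = 1): (1−10)(1−7)(1−2)(1−5) = (−9)·(−6)·(−1)·(−4) = 216 ≡ 7, so v_4 = 7^{−1} = 8 (mod 11).
  i = 5 (α = 5): (5−10)(5−7)(5−2)(5−1) = (−5)·(−2)·3·4 = 120 ≡ 10, so v_5 = 10^{−1} = 10 (mod 11).
  v = [6, 8, 1, 8, 10].
Step 2: syndromes of r = [5, 0, 2, 1, 4] (all sums mod 11).
  S_0 = Σ v_i r_i = 6·5 + 8·0 + 1·2 + 8·1 + 10·4 = 80 ≡ 3.
  S_1 = Σ v_i α_i r_i = 6·10·5 + 8·7·0 + 1·2·2 + 8·1·1 + 10·5·4 = 512 ≡ 6.
  α_i^2 mod 11 = [1, 5, 4, 1, 3].
  S_2 = Σ v_i α_i^2 r_i = 6·1·5 + 8·5·0 + 1·4·2 + 8·1·1 + 10·3·4 = 166 ≡ 1.
  S = (3, 6, 1) ≠ 0, so r is not a codeword (an error is present).
Step 3: locate the error. For a single error e at position i, S_ℓ = v_i·e·α_i^ℓ, so α_err = S_1/S_0.
  S_0^{−1} = 3^{−1} = 4 (mod 11), so α_err = 6·4 = 24 ≡ 2 = α_3. Error position i = 3.
  Consistency check: S_2/S_1 = 1·2 = 2 ≡ 2 = α_err ✓ (single-error assumption holds).
Step 4: error magnitude e = S_0/v_3 = S_0·∏_{j≠3}(α_3 − α_j) = 3·1 = 3 ≡ 3 (mod 11).
Step 5: correct position 3: c_3 = r_3 − e = 2 − 3 ≡ 10 (mod 11). Hence c = [5, 0, 10, 1, 4].
  Check: interpolating c through the α_i gives m(x) = 3 + 9·x (degree < 2) with m(α_i) = c_i for every i, so c is indeed a codeword.


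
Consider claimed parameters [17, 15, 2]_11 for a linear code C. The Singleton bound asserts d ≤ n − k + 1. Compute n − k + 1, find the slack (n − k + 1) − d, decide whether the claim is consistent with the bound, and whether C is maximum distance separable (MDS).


Singleton RHS = n − k + 1 = 3, slack = 1, bound satisfied, not MDS.

Singleton bound: d ≤ n − k + 1.
Here n = 17, k = 15, so n − k + 1 = 3.
Given d = 2, check d ≤ 3: YES.
Slack = (n − k + 1) − d = 1.
The code is NOT MDS (slack = 1 > 0).
Description: the claimed parameters are [17, 15, 2]_11; such a code would be non-MDS.


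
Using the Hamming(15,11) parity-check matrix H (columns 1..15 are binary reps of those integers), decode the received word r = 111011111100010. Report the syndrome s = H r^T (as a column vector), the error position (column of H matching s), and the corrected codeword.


s = (0, 0, 0, 1)^T, error position = 1, corrected codeword c = 011011111100010

Compute s = H r^T mod 2 one row at a time:
  s_1 = 1 + 1 + 1 + 0 + 0 + 0 + 1 + 0 = 4 ≡ 0 (mod 2).
  s_2 = 0 + 1 + 1 + 1 + 0 + 0 + 1 + 0 = 4 ≡ 0 (mod 2).
  s_3 = 1 + 1 + 1 + 1 + 1 + 0 + 1 + 0 = 6 ≡ 0 (mod 2).
  s_4 = 1 + 1 + 1 + 1 + 1 + 0 + 0 + 0 = 5 ≡ 1 (mod 2).
s = (0, 0, 0, 1)^T — this equals column 1 of H (binary 0001), so error is at position 1.
Correct: flip bit 1 of r = 111011111100010 to get c = 011011111100010.
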